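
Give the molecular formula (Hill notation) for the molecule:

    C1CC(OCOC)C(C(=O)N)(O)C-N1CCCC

Heavy atoms from the SMILES: 12 C, 2 N, 4 O.
Implicit hydrogens by atom environment:
  7 × C: 2 H each → 14
  3 × O: no H
  2 × C: 3 H each → 6
  2 × C: no H
  1 × C: 1 H
  1 × N: 2 H
  1 × N: no H
  1 × O: 1 H
  Total hydrogens = 24.
Molecular formula: C12H24N2O4

C12H24N2O4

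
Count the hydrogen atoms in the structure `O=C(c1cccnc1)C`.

7

Hydrogens are implicit in SMILES; fill each atom to its normal valence:
  4 × C (aromatic): 1 H each → 4
  1 × C: 3 H
  1 × C (aromatic): no H
  1 × C: no H
  1 × N (aromatic): no H
  1 × O: no H
  Total hydrogens = 7.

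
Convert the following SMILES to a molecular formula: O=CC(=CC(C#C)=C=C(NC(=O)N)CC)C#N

C12H11N3O2

Heavy atoms from the SMILES: 12 C, 3 N, 2 O.
Implicit hydrogens by atom environment:
  7 × C: no H
  3 × C: 1 H each → 3
  2 × O: no H
  1 × C: 3 H
  1 × C: 2 H
  1 × N: 2 H
  1 × N: 1 H
  1 × N: no H
  Total hydrogens = 11.
Molecular formula: C12H11N3O2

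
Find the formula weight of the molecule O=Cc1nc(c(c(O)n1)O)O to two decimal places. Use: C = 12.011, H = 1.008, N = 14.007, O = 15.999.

Molecular formula: C5H4N2O4.
M = 5×12.011 + 4×1.008 + 2×14.007 + 4×15.999 = 156.10 g/mol.

156.10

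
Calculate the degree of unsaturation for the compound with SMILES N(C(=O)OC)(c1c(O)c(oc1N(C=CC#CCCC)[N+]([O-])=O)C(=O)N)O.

Molecular formula from the SMILES: C14H16N4O8.
DoU = (2C + 2 + N − H − X)/2 = (2·14 + 2 + 4 − 16 − 0)/2 = 18/2 = 9.
(Structurally: 1 ring(s) + 8 π bond(s) = 9.)

9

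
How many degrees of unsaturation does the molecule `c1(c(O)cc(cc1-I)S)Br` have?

4

Molecular formula from the SMILES: C6H4BrIOS.
DoU = (2C + 2 + N − H − X)/2 = (2·6 + 2 + 0 − 4 − 2)/2 = 8/2 = 4.
(Structurally: 1 ring(s) + 3 π bond(s) = 4.)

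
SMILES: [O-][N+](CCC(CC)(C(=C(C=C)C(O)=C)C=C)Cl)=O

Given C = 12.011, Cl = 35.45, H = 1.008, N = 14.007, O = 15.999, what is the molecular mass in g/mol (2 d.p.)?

271.74

Molecular formula: C13H18ClNO3.
M = 13×12.011 + 1×35.45 + 18×1.008 + 1×14.007 + 3×15.999 = 271.74 g/mol.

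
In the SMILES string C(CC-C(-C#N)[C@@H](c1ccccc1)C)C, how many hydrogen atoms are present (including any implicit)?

Hydrogens are implicit in SMILES; fill each atom to its normal valence:
  5 × C (aromatic): 1 H each → 5
  3 × C: 2 H each → 6
  2 × C: 3 H each → 6
  2 × C: 1 H each → 2
  1 × C: no H
  1 × C (aromatic): no H
  1 × N: no H
  Total hydrogens = 19.

19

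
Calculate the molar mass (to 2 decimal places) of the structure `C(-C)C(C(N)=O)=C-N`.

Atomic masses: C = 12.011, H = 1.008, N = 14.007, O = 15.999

114.15

Molecular formula: C5H10N2O.
M = 5×12.011 + 10×1.008 + 2×14.007 + 1×15.999 = 114.15 g/mol.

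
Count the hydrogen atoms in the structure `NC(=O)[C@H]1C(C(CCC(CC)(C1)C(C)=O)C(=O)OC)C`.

25

Hydrogens are implicit in SMILES; fill each atom to its normal valence:
  4 × C: 3 H each → 12
  4 × C: 2 H each → 8
  4 × C: no H
  4 × O: no H
  3 × C: 1 H each → 3
  1 × N: 2 H
  Total hydrogens = 25.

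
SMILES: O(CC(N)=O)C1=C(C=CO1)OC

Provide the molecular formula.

Heavy atoms from the SMILES: 7 C, 1 N, 4 O.
Implicit hydrogens by atom environment:
  3 × O: no H
  2 × C (aromatic): 1 H each → 2
  2 × C (aromatic): no H
  1 × C: 3 H
  1 × C: 2 H
  1 × C: no H
  1 × N: 2 H
  1 × O (aromatic): no H
  Total hydrogens = 9.
Molecular formula: C7H9NO4

C7H9NO4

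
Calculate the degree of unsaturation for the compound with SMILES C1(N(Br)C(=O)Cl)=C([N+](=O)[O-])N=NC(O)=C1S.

6

Molecular formula from the SMILES: C5H2BrClN4O4S.
DoU = (2C + 2 + N − H − X)/2 = (2·5 + 2 + 4 − 2 − 2)/2 = 12/2 = 6.
(Structurally: 1 ring(s) + 5 π bond(s) = 6.)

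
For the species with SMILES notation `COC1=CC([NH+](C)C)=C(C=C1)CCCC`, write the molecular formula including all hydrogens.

Heavy atoms from the SMILES: 13 C, 1 N, 1 O.
Implicit hydrogens by atom environment:
  4 × C: 3 H each → 12
  3 × C: 2 H each → 6
  3 × C (aromatic): 1 H each → 3
  3 × C (aromatic): no H
  1 × N (charge +1): 1 H
  1 × O: no H
  Total hydrogens = 22.
Net charge +1.
Molecular formula: C13H22NO+

C13H22NO+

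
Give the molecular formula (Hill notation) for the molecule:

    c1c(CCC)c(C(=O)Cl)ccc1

Heavy atoms from the SMILES: 10 C, 1 Cl, 1 O.
Implicit hydrogens by atom environment:
  4 × C (aromatic): 1 H each → 4
  2 × C: 2 H each → 4
  2 × C (aromatic): no H
  1 × C: 3 H
  1 × C: no H
  1 × Cl: no H
  1 × O: no H
  Total hydrogens = 11.
Molecular formula: C10H11ClO

C10H11ClO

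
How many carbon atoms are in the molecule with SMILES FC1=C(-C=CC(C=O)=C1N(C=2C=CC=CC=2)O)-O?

The symbol for carbon appears 13 times in the SMILES.

13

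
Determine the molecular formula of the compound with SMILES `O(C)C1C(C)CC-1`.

C6H12O

Heavy atoms from the SMILES: 6 C, 1 O.
Implicit hydrogens by atom environment:
  2 × C: 3 H each → 6
  2 × C: 2 H each → 4
  2 × C: 1 H each → 2
  1 × O: no H
  Total hydrogens = 12.
Molecular formula: C6H12O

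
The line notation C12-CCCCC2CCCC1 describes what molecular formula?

Heavy atoms from the SMILES: 10 C.
Implicit hydrogens by atom environment:
  8 × C: 2 H each → 16
  2 × C: 1 H each → 2
  Total hydrogens = 18.
Molecular formula: C10H18

C10H18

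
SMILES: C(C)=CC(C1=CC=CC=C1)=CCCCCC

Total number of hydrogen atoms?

Hydrogens are implicit in SMILES; fill each atom to its normal valence:
  5 × C (aromatic): 1 H each → 5
  4 × C: 2 H each → 8
  3 × C: 1 H each → 3
  2 × C: 3 H each → 6
  1 × C: no H
  1 × C (aromatic): no H
  Total hydrogens = 22.

22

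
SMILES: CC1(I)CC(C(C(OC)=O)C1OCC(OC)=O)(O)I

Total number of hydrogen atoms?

16

Hydrogens are implicit in SMILES; fill each atom to its normal valence:
  5 × O: no H
  4 × C: no H
  3 × C: 3 H each → 9
  2 × C: 2 H each → 4
  2 × C: 1 H each → 2
  2 × I: no H
  1 × O: 1 H
  Total hydrogens = 16.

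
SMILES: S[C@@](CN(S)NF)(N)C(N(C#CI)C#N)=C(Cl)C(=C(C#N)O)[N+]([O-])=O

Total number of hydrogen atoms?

8

Hydrogens are implicit in SMILES; fill each atom to its normal valence:
  9 × C: no H
  4 × N: no H
  2 × S: 1 H each → 2
  1 × C: 2 H
  1 × Cl: no H
  1 × F: no H
  1 × I: no H
  1 × N: 2 H
  1 × N: 1 H
  1 × N (charge +1): no H
  1 × O: 1 H
  1 × O: no H
  1 × O (charge -1): no H
  Total hydrogens = 8.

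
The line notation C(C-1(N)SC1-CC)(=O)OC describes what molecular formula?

Heavy atoms from the SMILES: 6 C, 1 N, 2 O, 1 S.
Implicit hydrogens by atom environment:
  2 × C: 3 H each → 6
  2 × C: no H
  2 × O: no H
  1 × C: 2 H
  1 × C: 1 H
  1 × N: 2 H
  1 × S: no H
  Total hydrogens = 11.
Molecular formula: C6H11NO2S

C6H11NO2S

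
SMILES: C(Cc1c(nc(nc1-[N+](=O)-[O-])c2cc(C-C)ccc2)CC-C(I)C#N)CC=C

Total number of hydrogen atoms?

23

Hydrogens are implicit in SMILES; fill each atom to its normal valence:
  7 × C: 2 H each → 14
  6 × C (aromatic): no H
  4 × C (aromatic): 1 H each → 4
  2 × C: 1 H each → 2
  2 × N (aromatic): no H
  1 × C: 3 H
  1 × C: no H
  1 × I: no H
  1 × N (charge +1): no H
  1 × N: no H
  1 × O: no H
  1 × O (charge -1): no H
  Total hydrogens = 23.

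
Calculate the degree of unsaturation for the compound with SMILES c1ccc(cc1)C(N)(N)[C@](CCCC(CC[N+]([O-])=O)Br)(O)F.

Molecular formula from the SMILES: C14H21BrFN3O3.
DoU = (2C + 2 + N − H − X)/2 = (2·14 + 2 + 3 − 21 − 2)/2 = 10/2 = 5.
(Structurally: 1 ring(s) + 4 π bond(s) = 5.)

5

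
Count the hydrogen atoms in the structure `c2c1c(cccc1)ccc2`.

8

Hydrogens are implicit in SMILES; fill each atom to its normal valence:
  8 × C (aromatic): 1 H each → 8
  2 × C (aromatic): no H
  Total hydrogens = 8.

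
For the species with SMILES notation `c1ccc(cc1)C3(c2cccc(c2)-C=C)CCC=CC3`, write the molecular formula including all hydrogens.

C20H20

Heavy atoms from the SMILES: 20 C.
Implicit hydrogens by atom environment:
  9 × C (aromatic): 1 H each → 9
  4 × C: 2 H each → 8
  3 × C: 1 H each → 3
  3 × C (aromatic): no H
  1 × C: no H
  Total hydrogens = 20.
Molecular formula: C20H20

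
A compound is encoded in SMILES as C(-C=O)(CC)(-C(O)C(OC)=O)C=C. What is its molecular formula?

Heavy atoms from the SMILES: 9 C, 4 O.
Implicit hydrogens by atom environment:
  3 × C: 1 H each → 3
  3 × O: no H
  2 × C: 3 H each → 6
  2 × C: 2 H each → 4
  2 × C: no H
  1 × O: 1 H
  Total hydrogens = 14.
Molecular formula: C9H14O4

C9H14O4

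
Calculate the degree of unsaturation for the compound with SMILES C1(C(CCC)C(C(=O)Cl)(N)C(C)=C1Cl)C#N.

5

Molecular formula from the SMILES: C11H14Cl2N2O.
DoU = (2C + 2 + N − H − X)/2 = (2·11 + 2 + 2 − 14 − 2)/2 = 10/2 = 5.
(Structurally: 1 ring(s) + 4 π bond(s) = 5.)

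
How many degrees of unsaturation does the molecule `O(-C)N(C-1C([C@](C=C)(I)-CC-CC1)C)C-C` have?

2

Molecular formula from the SMILES: C13H24INO.
DoU = (2C + 2 + N − H − X)/2 = (2·13 + 2 + 1 − 24 − 1)/2 = 4/2 = 2.
(Structurally: 1 ring(s) + 1 π bond(s) = 2.)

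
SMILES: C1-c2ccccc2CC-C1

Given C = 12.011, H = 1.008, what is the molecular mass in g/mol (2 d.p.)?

Molecular formula: C10H12.
M = 10×12.011 + 12×1.008 = 132.21 g/mol.

132.21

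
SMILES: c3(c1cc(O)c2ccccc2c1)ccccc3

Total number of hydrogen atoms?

Hydrogens are implicit in SMILES; fill each atom to its normal valence:
  11 × C (aromatic): 1 H each → 11
  5 × C (aromatic): no H
  1 × O: 1 H
  Total hydrogens = 12.

12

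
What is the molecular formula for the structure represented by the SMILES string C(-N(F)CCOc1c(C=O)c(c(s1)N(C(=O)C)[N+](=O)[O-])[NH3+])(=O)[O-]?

C10H11FN4O7S

Heavy atoms from the SMILES: 10 C, 1 F, 4 N, 7 O, 1 S.
Implicit hydrogens by atom environment:
  5 × O: no H
  4 × C (aromatic): no H
  2 × C: 2 H each → 4
  2 × C: no H
  2 × N: no H
  2 × O (charge -1): no H
  1 × C: 3 H
  1 × C: 1 H
  1 × F: no H
  1 × N (charge +1): 3 H
  1 × N (charge +1): no H
  1 × S (aromatic): no H
  Total hydrogens = 11.
Molecular formula: C10H11FN4O7S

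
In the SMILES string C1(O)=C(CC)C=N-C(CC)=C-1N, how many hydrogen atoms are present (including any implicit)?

14

Hydrogens are implicit in SMILES; fill each atom to its normal valence:
  4 × C (aromatic): no H
  2 × C: 3 H each → 6
  2 × C: 2 H each → 4
  1 × C (aromatic): 1 H
  1 × N: 2 H
  1 × N (aromatic): no H
  1 × O: 1 H
  Total hydrogens = 14.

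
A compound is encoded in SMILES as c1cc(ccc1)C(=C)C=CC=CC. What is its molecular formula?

C13H14

Heavy atoms from the SMILES: 13 C.
Implicit hydrogens by atom environment:
  5 × C (aromatic): 1 H each → 5
  4 × C: 1 H each → 4
  1 × C: 3 H
  1 × C: 2 H
  1 × C: no H
  1 × C (aromatic): no H
  Total hydrogens = 14.
Molecular formula: C13H14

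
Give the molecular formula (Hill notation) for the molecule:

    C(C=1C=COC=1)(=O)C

Heavy atoms from the SMILES: 6 C, 2 O.
Implicit hydrogens by atom environment:
  3 × C (aromatic): 1 H each → 3
  1 × C: 3 H
  1 × C (aromatic): no H
  1 × C: no H
  1 × O (aromatic): no H
  1 × O: no H
  Total hydrogens = 6.
Molecular formula: C6H6O2

C6H6O2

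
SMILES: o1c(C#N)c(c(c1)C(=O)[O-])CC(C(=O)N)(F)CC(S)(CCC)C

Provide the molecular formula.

Heavy atoms from the SMILES: 15 C, 1 F, 2 N, 4 O, 1 S.
Implicit hydrogens by atom environment:
  5 × C: no H
  4 × C: 2 H each → 8
  3 × C (aromatic): no H
  2 × C: 3 H each → 6
  2 × O: no H
  1 × C (aromatic): 1 H
  1 × F: no H
  1 × N: 2 H
  1 × N: no H
  1 × O (aromatic): no H
  1 × O (charge -1): no H
  1 × S: 1 H
  Total hydrogens = 18.
Net charge -1.
Molecular formula: C15H18FN2O4S-

C15H18FN2O4S-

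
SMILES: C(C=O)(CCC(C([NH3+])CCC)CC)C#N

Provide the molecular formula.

C12H23N2O+

Heavy atoms from the SMILES: 12 C, 2 N, 1 O.
Implicit hydrogens by atom environment:
  5 × C: 2 H each → 10
  4 × C: 1 H each → 4
  2 × C: 3 H each → 6
  1 × C: no H
  1 × N (charge +1): 3 H
  1 × N: no H
  1 × O: no H
  Total hydrogens = 23.
Net charge +1.
Molecular formula: C12H23N2O+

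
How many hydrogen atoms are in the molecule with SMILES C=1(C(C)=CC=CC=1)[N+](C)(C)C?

16

Hydrogens are implicit in SMILES; fill each atom to its normal valence:
  4 × C: 3 H each → 12
  4 × C (aromatic): 1 H each → 4
  2 × C (aromatic): no H
  1 × N (charge +1): no H
  Total hydrogens = 16.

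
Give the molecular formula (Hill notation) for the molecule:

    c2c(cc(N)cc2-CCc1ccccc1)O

Heavy atoms from the SMILES: 14 C, 1 N, 1 O.
Implicit hydrogens by atom environment:
  8 × C (aromatic): 1 H each → 8
  4 × C (aromatic): no H
  2 × C: 2 H each → 4
  1 × N: 2 H
  1 × O: 1 H
  Total hydrogens = 15.
Molecular formula: C14H15NO

C14H15NO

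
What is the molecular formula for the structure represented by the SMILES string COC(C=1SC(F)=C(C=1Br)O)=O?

C6H4BrFO3S

Heavy atoms from the SMILES: 1 Br, 6 C, 1 F, 3 O, 1 S.
Implicit hydrogens by atom environment:
  4 × C (aromatic): no H
  2 × O: no H
  1 × Br: no H
  1 × C: 3 H
  1 × C: no H
  1 × F: no H
  1 × O: 1 H
  1 × S (aromatic): no H
  Total hydrogens = 4.
Molecular formula: C6H4BrFO3S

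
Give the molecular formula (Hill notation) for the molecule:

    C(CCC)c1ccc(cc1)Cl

Heavy atoms from the SMILES: 10 C, 1 Cl.
Implicit hydrogens by atom environment:
  4 × C (aromatic): 1 H each → 4
  3 × C: 2 H each → 6
  2 × C (aromatic): no H
  1 × C: 3 H
  1 × Cl: no H
  Total hydrogens = 13.
Molecular formula: C10H13Cl

C10H13Cl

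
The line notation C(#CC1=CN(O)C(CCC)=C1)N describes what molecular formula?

Heavy atoms from the SMILES: 9 C, 2 N, 1 O.
Implicit hydrogens by atom environment:
  2 × C: 2 H each → 4
  2 × C (aromatic): 1 H each → 2
  2 × C (aromatic): no H
  2 × C: no H
  1 × C: 3 H
  1 × N: 2 H
  1 × N (aromatic): no H
  1 × O: 1 H
  Total hydrogens = 12.
Molecular formula: C9H12N2O

C9H12N2O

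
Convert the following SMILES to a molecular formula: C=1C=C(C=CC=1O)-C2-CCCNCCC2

C13H19NO

Heavy atoms from the SMILES: 13 C, 1 N, 1 O.
Implicit hydrogens by atom environment:
  6 × C: 2 H each → 12
  4 × C (aromatic): 1 H each → 4
  2 × C (aromatic): no H
  1 × C: 1 H
  1 × N: 1 H
  1 × O: 1 H
  Total hydrogens = 19.
Molecular formula: C13H19NO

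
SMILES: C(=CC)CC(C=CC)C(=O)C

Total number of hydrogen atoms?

Hydrogens are implicit in SMILES; fill each atom to its normal valence:
  5 × C: 1 H each → 5
  3 × C: 3 H each → 9
  1 × C: 2 H
  1 × C: no H
  1 × O: no H
  Total hydrogens = 16.

16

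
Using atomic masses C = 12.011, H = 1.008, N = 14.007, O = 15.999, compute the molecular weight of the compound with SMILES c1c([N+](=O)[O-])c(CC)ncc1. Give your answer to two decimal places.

Molecular formula: C7H8N2O2.
M = 7×12.011 + 8×1.008 + 2×14.007 + 2×15.999 = 152.15 g/mol.

152.15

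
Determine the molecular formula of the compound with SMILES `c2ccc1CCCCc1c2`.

C10H12

Heavy atoms from the SMILES: 10 C.
Implicit hydrogens by atom environment:
  4 × C: 2 H each → 8
  4 × C (aromatic): 1 H each → 4
  2 × C (aromatic): no H
  Total hydrogens = 12.
Molecular formula: C10H12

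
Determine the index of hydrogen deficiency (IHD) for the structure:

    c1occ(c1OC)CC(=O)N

Molecular formula from the SMILES: C7H9NO3.
DoU = (2C + 2 + N − H − X)/2 = (2·7 + 2 + 1 − 9 − 0)/2 = 8/2 = 4.
(Structurally: 1 ring(s) + 3 π bond(s) = 4.)

4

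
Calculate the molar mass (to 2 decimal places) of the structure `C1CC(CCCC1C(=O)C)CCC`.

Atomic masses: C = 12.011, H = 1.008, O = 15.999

Molecular formula: C12H22O.
M = 12×12.011 + 22×1.008 + 1×15.999 = 182.31 g/mol.

182.31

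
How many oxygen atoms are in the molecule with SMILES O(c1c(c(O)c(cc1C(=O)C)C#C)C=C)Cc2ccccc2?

3

The symbol for oxygen appears 3 times in the SMILES.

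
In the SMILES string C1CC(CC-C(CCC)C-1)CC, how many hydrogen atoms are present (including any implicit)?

24

Hydrogens are implicit in SMILES; fill each atom to its normal valence:
  8 × C: 2 H each → 16
  2 × C: 3 H each → 6
  2 × C: 1 H each → 2
  Total hydrogens = 24.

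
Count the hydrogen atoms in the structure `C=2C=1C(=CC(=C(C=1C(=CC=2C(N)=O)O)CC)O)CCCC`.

Hydrogens are implicit in SMILES; fill each atom to its normal valence:
  7 × C (aromatic): no H
  4 × C: 2 H each → 8
  3 × C (aromatic): 1 H each → 3
  2 × C: 3 H each → 6
  2 × O: 1 H each → 2
  1 × C: no H
  1 × N: 2 H
  1 × O: no H
  Total hydrogens = 21.

21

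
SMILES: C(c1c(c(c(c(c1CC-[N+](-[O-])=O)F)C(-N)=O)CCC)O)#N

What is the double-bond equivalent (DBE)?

8

Molecular formula from the SMILES: C13H14FN3O4.
DoU = (2C + 2 + N − H − X)/2 = (2·13 + 2 + 3 − 14 − 1)/2 = 16/2 = 8.
(Structurally: 1 ring(s) + 7 π bond(s) = 8.)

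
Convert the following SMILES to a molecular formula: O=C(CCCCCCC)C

C9H18O

Heavy atoms from the SMILES: 9 C, 1 O.
Implicit hydrogens by atom environment:
  6 × C: 2 H each → 12
  2 × C: 3 H each → 6
  1 × C: no H
  1 × O: no H
  Total hydrogens = 18.
Molecular formula: C9H18O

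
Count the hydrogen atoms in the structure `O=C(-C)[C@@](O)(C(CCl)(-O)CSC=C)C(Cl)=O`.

Hydrogens are implicit in SMILES; fill each atom to its normal valence:
  4 × C: no H
  3 × C: 2 H each → 6
  2 × Cl: no H
  2 × O: 1 H each → 2
  2 × O: no H
  1 × C: 3 H
  1 × C: 1 H
  1 × S: no H
  Total hydrogens = 12.

12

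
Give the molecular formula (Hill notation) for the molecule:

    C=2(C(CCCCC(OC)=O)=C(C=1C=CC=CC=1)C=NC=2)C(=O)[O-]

C18H18NO4-

Heavy atoms from the SMILES: 18 C, 1 N, 4 O.
Implicit hydrogens by atom environment:
  7 × C (aromatic): 1 H each → 7
  4 × C: 2 H each → 8
  4 × C (aromatic): no H
  3 × O: no H
  2 × C: no H
  1 × C: 3 H
  1 × N (aromatic): no H
  1 × O (charge -1): no H
  Total hydrogens = 18.
Net charge -1.
Molecular formula: C18H18NO4-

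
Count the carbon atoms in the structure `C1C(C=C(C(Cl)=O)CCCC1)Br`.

The symbol for carbon appears 9 times in the SMILES. (Cl is a single chlorine, not C + l.)

9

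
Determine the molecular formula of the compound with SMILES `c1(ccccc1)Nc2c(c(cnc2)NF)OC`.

C12H12FN3O

Heavy atoms from the SMILES: 12 C, 1 F, 3 N, 1 O.
Implicit hydrogens by atom environment:
  7 × C (aromatic): 1 H each → 7
  4 × C (aromatic): no H
  2 × N: 1 H each → 2
  1 × C: 3 H
  1 × F: no H
  1 × N (aromatic): no H
  1 × O: no H
  Total hydrogens = 12.
Molecular formula: C12H12FN3O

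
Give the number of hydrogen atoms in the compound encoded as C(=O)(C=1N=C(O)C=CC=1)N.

6

Hydrogens are implicit in SMILES; fill each atom to its normal valence:
  3 × C (aromatic): 1 H each → 3
  2 × C (aromatic): no H
  1 × C: no H
  1 × N: 2 H
  1 × N (aromatic): no H
  1 × O: 1 H
  1 × O: no H
  Total hydrogens = 6.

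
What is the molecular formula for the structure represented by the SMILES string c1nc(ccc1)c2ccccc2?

C11H9N

Heavy atoms from the SMILES: 11 C, 1 N.
Implicit hydrogens by atom environment:
  9 × C (aromatic): 1 H each → 9
  2 × C (aromatic): no H
  1 × N (aromatic): no H
  Total hydrogens = 9.
Molecular formula: C11H9N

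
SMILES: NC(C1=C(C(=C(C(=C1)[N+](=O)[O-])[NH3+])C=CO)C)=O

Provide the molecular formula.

C10H12N3O4+

Heavy atoms from the SMILES: 10 C, 3 N, 4 O.
Implicit hydrogens by atom environment:
  5 × C (aromatic): no H
  2 × C: 1 H each → 2
  2 × O: no H
  1 × C: 3 H
  1 × C (aromatic): 1 H
  1 × C: no H
  1 × N (charge +1): 3 H
  1 × N: 2 H
  1 × N (charge +1): no H
  1 × O: 1 H
  1 × O (charge -1): no H
  Total hydrogens = 12.
Net charge +1.
Molecular formula: C10H12N3O4+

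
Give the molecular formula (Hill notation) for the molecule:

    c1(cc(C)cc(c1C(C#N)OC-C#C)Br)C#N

C13H9BrN2O

Heavy atoms from the SMILES: 1 Br, 13 C, 2 N, 1 O.
Implicit hydrogens by atom environment:
  4 × C (aromatic): no H
  3 × C: no H
  2 × C (aromatic): 1 H each → 2
  2 × C: 1 H each → 2
  2 × N: no H
  1 × Br: no H
  1 × C: 3 H
  1 × C: 2 H
  1 × O: no H
  Total hydrogens = 9.
Molecular formula: C13H9BrN2O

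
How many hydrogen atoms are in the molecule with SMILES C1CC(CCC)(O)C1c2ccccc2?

18

Hydrogens are implicit in SMILES; fill each atom to its normal valence:
  5 × C (aromatic): 1 H each → 5
  4 × C: 2 H each → 8
  1 × C: 3 H
  1 × C: 1 H
  1 × C: no H
  1 × C (aromatic): no H
  1 × O: 1 H
  Total hydrogens = 18.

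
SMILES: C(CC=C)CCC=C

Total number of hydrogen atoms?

14

Hydrogens are implicit in SMILES; fill each atom to its normal valence:
  6 × C: 2 H each → 12
  2 × C: 1 H each → 2
  Total hydrogens = 14.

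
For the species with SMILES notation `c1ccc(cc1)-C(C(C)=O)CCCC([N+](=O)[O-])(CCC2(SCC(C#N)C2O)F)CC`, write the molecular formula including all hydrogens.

Heavy atoms from the SMILES: 22 C, 1 F, 2 N, 4 O, 1 S.
Implicit hydrogens by atom environment:
  7 × C: 2 H each → 14
  5 × C (aromatic): 1 H each → 5
  4 × C: no H
  3 × C: 1 H each → 3
  2 × C: 3 H each → 6
  2 × O: no H
  1 × C (aromatic): no H
  1 × F: no H
  1 × N: no H
  1 × N (charge +1): no H
  1 × O: 1 H
  1 × O (charge -1): no H
  1 × S: no H
  Total hydrogens = 29.
Molecular formula: C22H29FN2O4S

C22H29FN2O4S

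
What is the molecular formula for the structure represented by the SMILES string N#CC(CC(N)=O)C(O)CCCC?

C9H16N2O2

Heavy atoms from the SMILES: 9 C, 2 N, 2 O.
Implicit hydrogens by atom environment:
  4 × C: 2 H each → 8
  2 × C: 1 H each → 2
  2 × C: no H
  1 × C: 3 H
  1 × N: 2 H
  1 × N: no H
  1 × O: 1 H
  1 × O: no H
  Total hydrogens = 16.
Molecular formula: C9H16N2O2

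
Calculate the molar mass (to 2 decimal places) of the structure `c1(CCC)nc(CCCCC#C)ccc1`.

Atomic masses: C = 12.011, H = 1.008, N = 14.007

201.31

Molecular formula: C14H19N.
M = 14×12.011 + 19×1.008 + 1×14.007 = 201.31 g/mol.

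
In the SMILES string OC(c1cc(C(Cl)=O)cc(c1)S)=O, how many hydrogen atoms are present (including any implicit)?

Hydrogens are implicit in SMILES; fill each atom to its normal valence:
  3 × C (aromatic): 1 H each → 3
  3 × C (aromatic): no H
  2 × C: no H
  2 × O: no H
  1 × Cl: no H
  1 × O: 1 H
  1 × S: 1 H
  Total hydrogens = 5.

5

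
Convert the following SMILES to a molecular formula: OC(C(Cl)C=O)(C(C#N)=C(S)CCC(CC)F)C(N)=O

C12H16ClFN2O3S

Heavy atoms from the SMILES: 12 C, 1 Cl, 1 F, 2 N, 3 O, 1 S.
Implicit hydrogens by atom environment:
  5 × C: no H
  3 × C: 2 H each → 6
  3 × C: 1 H each → 3
  2 × O: no H
  1 × C: 3 H
  1 × Cl: no H
  1 × F: no H
  1 × N: 2 H
  1 × N: no H
  1 × O: 1 H
  1 × S: 1 H
  Total hydrogens = 16.
Molecular formula: C12H16ClFN2O3S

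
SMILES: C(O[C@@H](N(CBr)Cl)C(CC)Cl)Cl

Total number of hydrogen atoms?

Hydrogens are implicit in SMILES; fill each atom to its normal valence:
  3 × C: 2 H each → 6
  3 × Cl: no H
  2 × C: 1 H each → 2
  1 × Br: no H
  1 × C: 3 H
  1 × N: no H
  1 × O: no H
  Total hydrogens = 11.

11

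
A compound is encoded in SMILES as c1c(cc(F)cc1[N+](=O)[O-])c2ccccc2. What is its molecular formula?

Heavy atoms from the SMILES: 12 C, 1 F, 1 N, 2 O.
Implicit hydrogens by atom environment:
  8 × C (aromatic): 1 H each → 8
  4 × C (aromatic): no H
  1 × F: no H
  1 × N (charge +1): no H
  1 × O: no H
  1 × O (charge -1): no H
  Total hydrogens = 8.
Molecular formula: C12H8FNO2

C12H8FNO2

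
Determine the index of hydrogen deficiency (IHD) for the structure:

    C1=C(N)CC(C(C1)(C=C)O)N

3

Molecular formula from the SMILES: C8H14N2O.
DoU = (2C + 2 + N − H − X)/2 = (2·8 + 2 + 2 − 14 − 0)/2 = 6/2 = 3.
(Structurally: 1 ring(s) + 2 π bond(s) = 3.)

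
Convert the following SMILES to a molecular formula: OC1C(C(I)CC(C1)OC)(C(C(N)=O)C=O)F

C10H15FINO4

Heavy atoms from the SMILES: 10 C, 1 F, 1 I, 1 N, 4 O.
Implicit hydrogens by atom environment:
  5 × C: 1 H each → 5
  3 × O: no H
  2 × C: 2 H each → 4
  2 × C: no H
  1 × C: 3 H
  1 × F: no H
  1 × I: no H
  1 × N: 2 H
  1 × O: 1 H
  Total hydrogens = 15.
Molecular formula: C10H15FINO4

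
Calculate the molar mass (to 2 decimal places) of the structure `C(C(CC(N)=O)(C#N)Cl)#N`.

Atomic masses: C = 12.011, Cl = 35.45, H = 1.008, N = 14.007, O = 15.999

157.56

Molecular formula: C5H4ClN3O.
M = 5×12.011 + 1×35.45 + 4×1.008 + 3×14.007 + 1×15.999 = 157.56 g/mol.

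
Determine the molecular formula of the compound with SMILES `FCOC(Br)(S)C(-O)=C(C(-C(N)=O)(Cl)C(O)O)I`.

C7H9BrClFINO5S

Heavy atoms from the SMILES: 1 Br, 7 C, 1 Cl, 1 F, 1 I, 1 N, 5 O, 1 S.
Implicit hydrogens by atom environment:
  5 × C: no H
  3 × O: 1 H each → 3
  2 × O: no H
  1 × Br: no H
  1 × C: 2 H
  1 × C: 1 H
  1 × Cl: no H
  1 × F: no H
  1 × I: no H
  1 × N: 2 H
  1 × S: 1 H
  Total hydrogens = 9.
Molecular formula: C7H9BrClFINO5S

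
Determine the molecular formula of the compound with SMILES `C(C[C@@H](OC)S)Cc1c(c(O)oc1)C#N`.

Heavy atoms from the SMILES: 10 C, 1 N, 3 O, 1 S.
Implicit hydrogens by atom environment:
  3 × C: 2 H each → 6
  3 × C (aromatic): no H
  1 × C: 3 H
  1 × C (aromatic): 1 H
  1 × C: 1 H
  1 × C: no H
  1 × N: no H
  1 × O: 1 H
  1 × O (aromatic): no H
  1 × O: no H
  1 × S: 1 H
  Total hydrogens = 13.
Molecular formula: C10H13NO3S

C10H13NO3S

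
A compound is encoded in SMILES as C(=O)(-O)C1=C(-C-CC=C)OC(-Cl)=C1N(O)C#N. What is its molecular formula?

Heavy atoms from the SMILES: 10 C, 1 Cl, 2 N, 4 O.
Implicit hydrogens by atom environment:
  4 × C (aromatic): no H
  3 × C: 2 H each → 6
  2 × C: no H
  2 × N: no H
  2 × O: 1 H each → 2
  1 × C: 1 H
  1 × Cl: no H
  1 × O (aromatic): no H
  1 × O: no H
  Total hydrogens = 9.
Molecular formula: C10H9ClN2O4

C10H9ClN2O4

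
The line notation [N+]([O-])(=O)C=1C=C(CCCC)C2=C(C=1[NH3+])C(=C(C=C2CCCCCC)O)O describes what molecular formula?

Heavy atoms from the SMILES: 20 C, 2 N, 4 O.
Implicit hydrogens by atom environment:
  8 × C: 2 H each → 16
  8 × C (aromatic): no H
  2 × C: 3 H each → 6
  2 × C (aromatic): 1 H each → 2
  2 × O: 1 H each → 2
  1 × N (charge +1): 3 H
  1 × N (charge +1): no H
  1 × O: no H
  1 × O (charge -1): no H
  Total hydrogens = 29.
Net charge +1.
Molecular formula: C20H29N2O4+

C20H29N2O4+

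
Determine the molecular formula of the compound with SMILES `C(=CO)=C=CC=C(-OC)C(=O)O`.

C8H8O4

Heavy atoms from the SMILES: 8 C, 4 O.
Implicit hydrogens by atom environment:
  4 × C: no H
  3 × C: 1 H each → 3
  2 × O: 1 H each → 2
  2 × O: no H
  1 × C: 3 H
  Total hydrogens = 8.
Molecular formula: C8H8O4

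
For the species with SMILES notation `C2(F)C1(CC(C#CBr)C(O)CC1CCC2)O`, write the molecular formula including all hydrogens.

C12H16BrFO2

Heavy atoms from the SMILES: 1 Br, 12 C, 1 F, 2 O.
Implicit hydrogens by atom environment:
  5 × C: 2 H each → 10
  4 × C: 1 H each → 4
  3 × C: no H
  2 × O: 1 H each → 2
  1 × Br: no H
  1 × F: no H
  Total hydrogens = 16.
Molecular formula: C12H16BrFO2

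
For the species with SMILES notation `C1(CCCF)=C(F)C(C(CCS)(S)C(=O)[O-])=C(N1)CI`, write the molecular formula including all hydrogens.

C12H15F2INO2S2-

Heavy atoms from the SMILES: 12 C, 2 F, 1 I, 1 N, 2 O, 2 S.
Implicit hydrogens by atom environment:
  6 × C: 2 H each → 12
  4 × C (aromatic): no H
  2 × C: no H
  2 × F: no H
  2 × S: 1 H each → 2
  1 × I: no H
  1 × N (aromatic): 1 H
  1 × O: no H
  1 × O (charge -1): no H
  Total hydrogens = 15.
Net charge -1.
Molecular formula: C12H15F2INO2S2-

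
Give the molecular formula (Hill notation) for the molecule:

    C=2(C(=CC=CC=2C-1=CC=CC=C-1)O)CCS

C14H14OS

Heavy atoms from the SMILES: 14 C, 1 O, 1 S.
Implicit hydrogens by atom environment:
  8 × C (aromatic): 1 H each → 8
  4 × C (aromatic): no H
  2 × C: 2 H each → 4
  1 × O: 1 H
  1 × S: 1 H
  Total hydrogens = 14.
Molecular formula: C14H14OS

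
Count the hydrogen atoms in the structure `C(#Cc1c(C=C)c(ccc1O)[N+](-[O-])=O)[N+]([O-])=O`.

Hydrogens are implicit in SMILES; fill each atom to its normal valence:
  4 × C (aromatic): no H
  2 × C (aromatic): 1 H each → 2
  2 × C: no H
  2 × N (charge +1): no H
  2 × O: no H
  2 × O (charge -1): no H
  1 × C: 2 H
  1 × C: 1 H
  1 × O: 1 H
  Total hydrogens = 6.

6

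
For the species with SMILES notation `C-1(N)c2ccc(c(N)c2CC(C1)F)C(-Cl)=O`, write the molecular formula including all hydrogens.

Heavy atoms from the SMILES: 11 C, 1 Cl, 1 F, 2 N, 1 O.
Implicit hydrogens by atom environment:
  4 × C (aromatic): no H
  2 × C: 2 H each → 4
  2 × C (aromatic): 1 H each → 2
  2 × C: 1 H each → 2
  2 × N: 2 H each → 4
  1 × C: no H
  1 × Cl: no H
  1 × F: no H
  1 × O: no H
  Total hydrogens = 12.
Molecular formula: C11H12ClFN2O

C11H12ClFN2O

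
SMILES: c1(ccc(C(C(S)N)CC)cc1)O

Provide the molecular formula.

Heavy atoms from the SMILES: 10 C, 1 N, 1 O, 1 S.
Implicit hydrogens by atom environment:
  4 × C (aromatic): 1 H each → 4
  2 × C: 1 H each → 2
  2 × C (aromatic): no H
  1 × C: 3 H
  1 × C: 2 H
  1 × N: 2 H
  1 × O: 1 H
  1 × S: 1 H
  Total hydrogens = 15.
Molecular formula: C10H15NOS

C10H15NOS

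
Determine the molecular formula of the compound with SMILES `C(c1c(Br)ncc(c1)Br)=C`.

C7H5Br2N

Heavy atoms from the SMILES: 2 Br, 7 C, 1 N.
Implicit hydrogens by atom environment:
  3 × C (aromatic): no H
  2 × Br: no H
  2 × C (aromatic): 1 H each → 2
  1 × C: 2 H
  1 × C: 1 H
  1 × N (aromatic): no H
  Total hydrogens = 5.
Molecular formula: C7H5Br2N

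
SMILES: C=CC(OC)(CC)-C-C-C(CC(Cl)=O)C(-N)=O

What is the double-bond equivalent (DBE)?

3

Molecular formula from the SMILES: C12H20ClNO3.
DoU = (2C + 2 + N − H − X)/2 = (2·12 + 2 + 1 − 20 − 1)/2 = 6/2 = 3.
(Structurally: 0 ring(s) + 3 π bond(s) = 3.)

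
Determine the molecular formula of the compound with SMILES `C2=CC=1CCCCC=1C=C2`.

Heavy atoms from the SMILES: 10 C.
Implicit hydrogens by atom environment:
  4 × C: 2 H each → 8
  4 × C (aromatic): 1 H each → 4
  2 × C (aromatic): no H
  Total hydrogens = 12.
Molecular formula: C10H12

C10H12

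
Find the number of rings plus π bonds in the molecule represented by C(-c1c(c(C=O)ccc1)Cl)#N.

7

Molecular formula from the SMILES: C8H4ClNO.
DoU = (2C + 2 + N − H − X)/2 = (2·8 + 2 + 1 − 4 − 1)/2 = 14/2 = 7.
(Structurally: 1 ring(s) + 6 π bond(s) = 7.)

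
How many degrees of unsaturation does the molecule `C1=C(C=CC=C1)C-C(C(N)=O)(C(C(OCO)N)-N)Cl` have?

5

Molecular formula from the SMILES: C12H18ClN3O3.
DoU = (2C + 2 + N − H − X)/2 = (2·12 + 2 + 3 − 18 − 1)/2 = 10/2 = 5.
(Structurally: 1 ring(s) + 4 π bond(s) = 5.)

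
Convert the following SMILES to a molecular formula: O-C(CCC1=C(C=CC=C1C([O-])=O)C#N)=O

C11H8NO4-

Heavy atoms from the SMILES: 11 C, 1 N, 4 O.
Implicit hydrogens by atom environment:
  3 × C (aromatic): 1 H each → 3
  3 × C (aromatic): no H
  3 × C: no H
  2 × C: 2 H each → 4
  2 × O: no H
  1 × N: no H
  1 × O: 1 H
  1 × O (charge -1): no H
  Total hydrogens = 8.
Net charge -1.
Molecular formula: C11H8NO4-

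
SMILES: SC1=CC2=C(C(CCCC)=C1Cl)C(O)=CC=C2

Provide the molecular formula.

C14H15ClOS

Heavy atoms from the SMILES: 14 C, 1 Cl, 1 O, 1 S.
Implicit hydrogens by atom environment:
  6 × C (aromatic): no H
  4 × C (aromatic): 1 H each → 4
  3 × C: 2 H each → 6
  1 × C: 3 H
  1 × Cl: no H
  1 × O: 1 H
  1 × S: 1 H
  Total hydrogens = 15.
Molecular formula: C14H15ClOS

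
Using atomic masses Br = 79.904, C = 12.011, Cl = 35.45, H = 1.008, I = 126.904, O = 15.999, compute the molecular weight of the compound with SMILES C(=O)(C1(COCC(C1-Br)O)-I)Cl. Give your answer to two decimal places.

369.38

Molecular formula: C6H7BrClIO3.
M = 1×79.904 + 6×12.011 + 1×35.45 + 7×1.008 + 1×126.904 + 3×15.999 = 369.38 g/mol.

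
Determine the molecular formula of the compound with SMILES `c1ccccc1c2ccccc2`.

C12H10

Heavy atoms from the SMILES: 12 C.
Implicit hydrogens by atom environment:
  10 × C (aromatic): 1 H each → 10
  2 × C (aromatic): no H
  Total hydrogens = 10.
Molecular formula: C12H10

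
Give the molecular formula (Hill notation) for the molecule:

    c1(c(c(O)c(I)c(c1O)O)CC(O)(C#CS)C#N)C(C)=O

C13H10INO5S

Heavy atoms from the SMILES: 13 C, 1 I, 1 N, 5 O, 1 S.
Implicit hydrogens by atom environment:
  6 × C (aromatic): no H
  5 × C: no H
  4 × O: 1 H each → 4
  1 × C: 3 H
  1 × C: 2 H
  1 × I: no H
  1 × N: no H
  1 × O: no H
  1 × S: 1 H
  Total hydrogens = 10.
Molecular formula: C13H10INO5S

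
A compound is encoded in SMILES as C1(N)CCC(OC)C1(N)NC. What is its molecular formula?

C7H17N3O

Heavy atoms from the SMILES: 7 C, 3 N, 1 O.
Implicit hydrogens by atom environment:
  2 × C: 3 H each → 6
  2 × C: 2 H each → 4
  2 × C: 1 H each → 2
  2 × N: 2 H each → 4
  1 × C: no H
  1 × N: 1 H
  1 × O: no H
  Total hydrogens = 17.
Molecular formula: C7H17N3O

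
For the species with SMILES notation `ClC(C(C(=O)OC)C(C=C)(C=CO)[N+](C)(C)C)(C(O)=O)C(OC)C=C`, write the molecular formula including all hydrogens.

C17H27ClNO6+

Heavy atoms from the SMILES: 17 C, 1 Cl, 1 N, 6 O.
Implicit hydrogens by atom environment:
  6 × C: 1 H each → 6
  5 × C: 3 H each → 15
  4 × C: no H
  4 × O: no H
  2 × C: 2 H each → 4
  2 × O: 1 H each → 2
  1 × Cl: no H
  1 × N (charge +1): no H
  Total hydrogens = 27.
Net charge +1.
Molecular formula: C17H27ClNO6+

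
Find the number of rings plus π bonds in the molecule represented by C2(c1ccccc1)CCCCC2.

Molecular formula from the SMILES: C12H16.
DoU = (2C + 2 + N − H − X)/2 = (2·12 + 2 + 0 − 16 − 0)/2 = 10/2 = 5.
(Structurally: 2 ring(s) + 3 π bond(s) = 5.)

5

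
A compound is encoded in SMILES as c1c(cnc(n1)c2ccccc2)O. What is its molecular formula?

Heavy atoms from the SMILES: 10 C, 2 N, 1 O.
Implicit hydrogens by atom environment:
  7 × C (aromatic): 1 H each → 7
  3 × C (aromatic): no H
  2 × N (aromatic): no H
  1 × O: 1 H
  Total hydrogens = 8.
Molecular formula: C10H8N2O

C10H8N2O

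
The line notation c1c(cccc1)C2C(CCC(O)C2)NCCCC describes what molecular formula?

Heavy atoms from the SMILES: 16 C, 1 N, 1 O.
Implicit hydrogens by atom environment:
  6 × C: 2 H each → 12
  5 × C (aromatic): 1 H each → 5
  3 × C: 1 H each → 3
  1 × C: 3 H
  1 × C (aromatic): no H
  1 × N: 1 H
  1 × O: 1 H
  Total hydrogens = 25.
Molecular formula: C16H25NO

C16H25NO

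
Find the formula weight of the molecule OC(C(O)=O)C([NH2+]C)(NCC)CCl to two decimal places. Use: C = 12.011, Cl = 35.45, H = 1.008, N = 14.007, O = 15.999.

Molecular formula: C7H16ClN2O3+.
M = 7×12.011 + 1×35.45 + 16×1.008 + 2×14.007 + 3×15.999 = 211.67 g/mol.

211.67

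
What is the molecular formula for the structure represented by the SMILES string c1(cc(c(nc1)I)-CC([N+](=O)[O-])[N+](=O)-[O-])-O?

C7H6IN3O5

Heavy atoms from the SMILES: 7 C, 1 I, 3 N, 5 O.
Implicit hydrogens by atom environment:
  3 × C (aromatic): no H
  2 × C (aromatic): 1 H each → 2
  2 × N (charge +1): no H
  2 × O: no H
  2 × O (charge -1): no H
  1 × C: 2 H
  1 × C: 1 H
  1 × I: no H
  1 × N (aromatic): no H
  1 × O: 1 H
  Total hydrogens = 6.
Molecular formula: C7H6IN3O5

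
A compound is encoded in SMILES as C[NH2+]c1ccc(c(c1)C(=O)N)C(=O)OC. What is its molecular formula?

Heavy atoms from the SMILES: 10 C, 2 N, 3 O.
Implicit hydrogens by atom environment:
  3 × C (aromatic): 1 H each → 3
  3 × C (aromatic): no H
  3 × O: no H
  2 × C: 3 H each → 6
  2 × C: no H
  1 × N: 2 H
  1 × N (charge +1): 2 H
  Total hydrogens = 13.
Net charge +1.
Molecular formula: C10H13N2O3+

C10H13N2O3+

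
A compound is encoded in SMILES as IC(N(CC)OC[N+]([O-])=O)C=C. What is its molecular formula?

Heavy atoms from the SMILES: 6 C, 1 I, 2 N, 3 O.
Implicit hydrogens by atom environment:
  3 × C: 2 H each → 6
  2 × C: 1 H each → 2
  2 × O: no H
  1 × C: 3 H
  1 × I: no H
  1 × N: no H
  1 × N (charge +1): no H
  1 × O (charge -1): no H
  Total hydrogens = 11.
Molecular formula: C6H11IN2O3

C6H11IN2O3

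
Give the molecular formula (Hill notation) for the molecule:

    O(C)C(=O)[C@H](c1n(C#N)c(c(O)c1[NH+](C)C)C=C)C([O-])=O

C13H15N3O5

Heavy atoms from the SMILES: 13 C, 3 N, 5 O.
Implicit hydrogens by atom environment:
  4 × C (aromatic): no H
  3 × C: 3 H each → 9
  3 × C: no H
  3 × O: no H
  2 × C: 1 H each → 2
  1 × C: 2 H
  1 × N (charge +1): 1 H
  1 × N (aromatic): no H
  1 × N: no H
  1 × O: 1 H
  1 × O (charge -1): no H
  Total hydrogens = 15.
Molecular formula: C13H15N3O5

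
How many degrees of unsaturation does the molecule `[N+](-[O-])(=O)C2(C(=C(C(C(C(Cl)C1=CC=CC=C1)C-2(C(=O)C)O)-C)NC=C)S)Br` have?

9

Molecular formula from the SMILES: C18H20BrClN2O4S.
DoU = (2C + 2 + N − H − X)/2 = (2·18 + 2 + 2 − 20 − 2)/2 = 18/2 = 9.
(Structurally: 2 ring(s) + 7 π bond(s) = 9.)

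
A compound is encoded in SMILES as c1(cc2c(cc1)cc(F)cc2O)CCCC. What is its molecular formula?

Heavy atoms from the SMILES: 14 C, 1 F, 1 O.
Implicit hydrogens by atom environment:
  5 × C (aromatic): 1 H each → 5
  5 × C (aromatic): no H
  3 × C: 2 H each → 6
  1 × C: 3 H
  1 × F: no H
  1 × O: 1 H
  Total hydrogens = 15.
Molecular formula: C14H15FO

C14H15FO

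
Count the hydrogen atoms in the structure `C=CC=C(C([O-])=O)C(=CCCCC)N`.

Hydrogens are implicit in SMILES; fill each atom to its normal valence:
  4 × C: 2 H each → 8
  3 × C: 1 H each → 3
  3 × C: no H
  1 × C: 3 H
  1 × N: 2 H
  1 × O: no H
  1 × O (charge -1): no H
  Total hydrogens = 16.

16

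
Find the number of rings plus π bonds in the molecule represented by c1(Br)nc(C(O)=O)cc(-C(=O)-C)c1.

6

Molecular formula from the SMILES: C8H6BrNO3.
DoU = (2C + 2 + N − H − X)/2 = (2·8 + 2 + 1 − 6 − 1)/2 = 12/2 = 6.
(Structurally: 1 ring(s) + 5 π bond(s) = 6.)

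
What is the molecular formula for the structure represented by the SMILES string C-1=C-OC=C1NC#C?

Heavy atoms from the SMILES: 6 C, 1 N, 1 O.
Implicit hydrogens by atom environment:
  3 × C (aromatic): 1 H each → 3
  1 × C: 1 H
  1 × C (aromatic): no H
  1 × C: no H
  1 × N: 1 H
  1 × O (aromatic): no H
  Total hydrogens = 5.
Molecular formula: C6H5NO

C6H5NO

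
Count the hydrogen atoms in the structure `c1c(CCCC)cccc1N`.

Hydrogens are implicit in SMILES; fill each atom to its normal valence:
  4 × C (aromatic): 1 H each → 4
  3 × C: 2 H each → 6
  2 × C (aromatic): no H
  1 × C: 3 H
  1 × N: 2 H
  Total hydrogens = 15.

15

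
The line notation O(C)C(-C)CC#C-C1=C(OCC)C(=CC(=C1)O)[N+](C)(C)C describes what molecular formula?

Heavy atoms from the SMILES: 17 C, 1 N, 3 O.
Implicit hydrogens by atom environment:
  6 × C: 3 H each → 18
  4 × C (aromatic): no H
  2 × C: 2 H each → 4
  2 × C (aromatic): 1 H each → 2
  2 × C: no H
  2 × O: no H
  1 × C: 1 H
  1 × N (charge +1): no H
  1 × O: 1 H
  Total hydrogens = 26.
Net charge +1.
Molecular formula: C17H26NO3+

C17H26NO3+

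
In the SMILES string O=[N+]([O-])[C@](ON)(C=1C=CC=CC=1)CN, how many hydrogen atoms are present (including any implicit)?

11

Hydrogens are implicit in SMILES; fill each atom to its normal valence:
  5 × C (aromatic): 1 H each → 5
  2 × N: 2 H each → 4
  2 × O: no H
  1 × C: 2 H
  1 × C: no H
  1 × C (aromatic): no H
  1 × N (charge +1): no H
  1 × O (charge -1): no H
  Total hydrogens = 11.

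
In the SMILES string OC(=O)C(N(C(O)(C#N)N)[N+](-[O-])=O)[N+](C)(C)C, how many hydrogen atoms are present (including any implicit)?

Hydrogens are implicit in SMILES; fill each atom to its normal valence:
  3 × C: 3 H each → 9
  3 × C: no H
  2 × N: no H
  2 × N (charge +1): no H
  2 × O: 1 H each → 2
  2 × O: no H
  1 × C: 1 H
  1 × N: 2 H
  1 × O (charge -1): no H
  Total hydrogens = 14.

14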